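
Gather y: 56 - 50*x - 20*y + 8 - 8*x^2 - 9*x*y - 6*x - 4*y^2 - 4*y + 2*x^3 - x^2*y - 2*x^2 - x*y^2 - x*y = 2*x^3 - 10*x^2 - 56*x + y^2*(-x - 4) + y*(-x^2 - 10*x - 24) + 64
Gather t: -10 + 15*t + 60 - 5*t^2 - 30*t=-5*t^2 - 15*t + 50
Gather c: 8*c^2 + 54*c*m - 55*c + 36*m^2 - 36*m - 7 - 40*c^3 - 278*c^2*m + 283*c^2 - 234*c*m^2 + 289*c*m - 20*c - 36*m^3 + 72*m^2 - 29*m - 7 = -40*c^3 + c^2*(291 - 278*m) + c*(-234*m^2 + 343*m - 75) - 36*m^3 + 108*m^2 - 65*m - 14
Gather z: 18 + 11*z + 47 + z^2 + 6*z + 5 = z^2 + 17*z + 70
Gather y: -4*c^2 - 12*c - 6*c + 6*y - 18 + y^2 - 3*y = -4*c^2 - 18*c + y^2 + 3*y - 18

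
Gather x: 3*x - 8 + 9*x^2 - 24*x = 9*x^2 - 21*x - 8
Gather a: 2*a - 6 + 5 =2*a - 1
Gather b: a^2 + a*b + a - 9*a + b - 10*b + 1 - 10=a^2 - 8*a + b*(a - 9) - 9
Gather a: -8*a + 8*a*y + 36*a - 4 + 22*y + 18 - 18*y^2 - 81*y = a*(8*y + 28) - 18*y^2 - 59*y + 14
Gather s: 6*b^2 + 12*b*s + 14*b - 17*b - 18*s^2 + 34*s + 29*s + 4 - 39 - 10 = 6*b^2 - 3*b - 18*s^2 + s*(12*b + 63) - 45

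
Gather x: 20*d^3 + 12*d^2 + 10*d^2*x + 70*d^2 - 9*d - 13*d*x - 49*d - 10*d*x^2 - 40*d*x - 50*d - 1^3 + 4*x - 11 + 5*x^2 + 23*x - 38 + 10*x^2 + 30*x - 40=20*d^3 + 82*d^2 - 108*d + x^2*(15 - 10*d) + x*(10*d^2 - 53*d + 57) - 90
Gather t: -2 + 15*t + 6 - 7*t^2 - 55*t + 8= -7*t^2 - 40*t + 12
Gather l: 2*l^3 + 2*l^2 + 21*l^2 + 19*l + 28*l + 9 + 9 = 2*l^3 + 23*l^2 + 47*l + 18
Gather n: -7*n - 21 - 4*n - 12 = -11*n - 33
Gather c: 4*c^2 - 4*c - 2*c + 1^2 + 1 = 4*c^2 - 6*c + 2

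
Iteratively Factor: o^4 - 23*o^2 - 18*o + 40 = (o - 5)*(o^3 + 5*o^2 + 2*o - 8) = (o - 5)*(o + 2)*(o^2 + 3*o - 4) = (o - 5)*(o - 1)*(o + 2)*(o + 4)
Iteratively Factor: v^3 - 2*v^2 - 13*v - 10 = (v + 2)*(v^2 - 4*v - 5) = (v - 5)*(v + 2)*(v + 1)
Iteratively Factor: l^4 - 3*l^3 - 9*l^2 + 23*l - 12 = (l + 3)*(l^3 - 6*l^2 + 9*l - 4) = (l - 1)*(l + 3)*(l^2 - 5*l + 4) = (l - 4)*(l - 1)*(l + 3)*(l - 1)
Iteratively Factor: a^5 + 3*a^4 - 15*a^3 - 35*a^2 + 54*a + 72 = (a + 3)*(a^4 - 15*a^2 + 10*a + 24) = (a + 3)*(a + 4)*(a^3 - 4*a^2 + a + 6) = (a - 3)*(a + 3)*(a + 4)*(a^2 - a - 2) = (a - 3)*(a - 2)*(a + 3)*(a + 4)*(a + 1)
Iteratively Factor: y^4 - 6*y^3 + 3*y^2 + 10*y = (y)*(y^3 - 6*y^2 + 3*y + 10) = y*(y - 5)*(y^2 - y - 2) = y*(y - 5)*(y - 2)*(y + 1)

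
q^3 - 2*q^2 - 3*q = q*(q - 3)*(q + 1)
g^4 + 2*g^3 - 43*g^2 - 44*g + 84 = (g - 6)*(g - 1)*(g + 2)*(g + 7)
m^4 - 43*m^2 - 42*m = m*(m - 7)*(m + 1)*(m + 6)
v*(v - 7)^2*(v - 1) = v^4 - 15*v^3 + 63*v^2 - 49*v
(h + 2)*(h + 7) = h^2 + 9*h + 14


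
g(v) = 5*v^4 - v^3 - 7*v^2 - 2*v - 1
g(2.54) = 140.49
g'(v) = 20*v^3 - 3*v^2 - 14*v - 2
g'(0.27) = -5.61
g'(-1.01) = -11.53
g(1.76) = 16.32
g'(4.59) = 1804.59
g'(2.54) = 270.83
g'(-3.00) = -527.00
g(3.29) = 466.85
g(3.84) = 918.64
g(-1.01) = 0.11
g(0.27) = -2.04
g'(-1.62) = -72.22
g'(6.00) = 4126.00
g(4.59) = 1964.96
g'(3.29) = 631.69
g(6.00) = 5999.00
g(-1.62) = 22.56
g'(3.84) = 1032.47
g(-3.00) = 374.00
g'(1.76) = 73.10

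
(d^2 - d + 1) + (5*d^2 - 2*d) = 6*d^2 - 3*d + 1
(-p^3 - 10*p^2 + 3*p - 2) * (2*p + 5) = -2*p^4 - 25*p^3 - 44*p^2 + 11*p - 10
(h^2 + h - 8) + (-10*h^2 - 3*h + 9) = -9*h^2 - 2*h + 1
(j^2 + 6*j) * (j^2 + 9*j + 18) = j^4 + 15*j^3 + 72*j^2 + 108*j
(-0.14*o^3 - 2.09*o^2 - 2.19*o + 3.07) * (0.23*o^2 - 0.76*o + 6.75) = -0.0322*o^5 - 0.3743*o^4 + 0.1397*o^3 - 11.737*o^2 - 17.1157*o + 20.7225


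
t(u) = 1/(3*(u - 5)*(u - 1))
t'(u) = -1/(3*(u - 5)*(u - 1)^2) - 1/(3*(u - 5)^2*(u - 1))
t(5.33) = 0.23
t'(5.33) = -0.76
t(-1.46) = 0.02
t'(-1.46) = 0.01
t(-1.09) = 0.03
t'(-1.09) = 0.02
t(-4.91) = 0.01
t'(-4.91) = 0.00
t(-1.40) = 0.02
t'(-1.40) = 0.01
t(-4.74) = 0.01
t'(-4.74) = 0.00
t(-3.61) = 0.01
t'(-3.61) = 0.00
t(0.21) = 0.09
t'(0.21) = 0.13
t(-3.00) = 0.01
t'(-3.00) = 0.00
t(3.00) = -0.08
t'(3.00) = 0.00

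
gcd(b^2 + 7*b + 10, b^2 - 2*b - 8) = b + 2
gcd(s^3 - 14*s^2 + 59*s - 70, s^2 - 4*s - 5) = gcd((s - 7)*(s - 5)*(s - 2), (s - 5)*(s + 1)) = s - 5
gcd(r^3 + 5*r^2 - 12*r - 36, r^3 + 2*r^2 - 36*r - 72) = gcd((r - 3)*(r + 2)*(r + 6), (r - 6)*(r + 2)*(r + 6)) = r^2 + 8*r + 12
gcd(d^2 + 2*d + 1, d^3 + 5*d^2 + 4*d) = d + 1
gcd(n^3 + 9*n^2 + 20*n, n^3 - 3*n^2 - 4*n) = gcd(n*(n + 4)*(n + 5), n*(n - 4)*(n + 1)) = n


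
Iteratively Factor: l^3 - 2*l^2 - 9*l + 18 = (l - 3)*(l^2 + l - 6) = (l - 3)*(l - 2)*(l + 3)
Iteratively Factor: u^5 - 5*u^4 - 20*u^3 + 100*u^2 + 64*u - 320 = (u - 4)*(u^4 - u^3 - 24*u^2 + 4*u + 80) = (u - 4)*(u + 2)*(u^3 - 3*u^2 - 18*u + 40) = (u - 4)*(u - 2)*(u + 2)*(u^2 - u - 20) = (u - 5)*(u - 4)*(u - 2)*(u + 2)*(u + 4)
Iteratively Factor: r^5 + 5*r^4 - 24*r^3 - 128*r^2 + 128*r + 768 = (r - 4)*(r^4 + 9*r^3 + 12*r^2 - 80*r - 192) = (r - 4)*(r + 4)*(r^3 + 5*r^2 - 8*r - 48) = (r - 4)*(r + 4)^2*(r^2 + r - 12) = (r - 4)*(r + 4)^3*(r - 3)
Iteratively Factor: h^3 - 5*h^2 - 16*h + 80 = (h + 4)*(h^2 - 9*h + 20) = (h - 5)*(h + 4)*(h - 4)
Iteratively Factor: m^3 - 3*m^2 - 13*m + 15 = (m - 5)*(m^2 + 2*m - 3) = (m - 5)*(m + 3)*(m - 1)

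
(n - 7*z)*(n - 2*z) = n^2 - 9*n*z + 14*z^2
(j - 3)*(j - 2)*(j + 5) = j^3 - 19*j + 30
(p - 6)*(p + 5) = p^2 - p - 30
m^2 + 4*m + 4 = (m + 2)^2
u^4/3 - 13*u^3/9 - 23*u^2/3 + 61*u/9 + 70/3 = (u/3 + 1)*(u - 7)*(u - 2)*(u + 5/3)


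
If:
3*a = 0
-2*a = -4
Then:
No Solution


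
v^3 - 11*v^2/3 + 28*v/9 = v*(v - 7/3)*(v - 4/3)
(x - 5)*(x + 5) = x^2 - 25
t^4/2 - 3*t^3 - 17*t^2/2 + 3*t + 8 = (t/2 + 1)*(t - 8)*(t - 1)*(t + 1)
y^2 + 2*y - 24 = (y - 4)*(y + 6)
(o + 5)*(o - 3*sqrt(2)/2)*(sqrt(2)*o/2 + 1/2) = sqrt(2)*o^3/2 - o^2 + 5*sqrt(2)*o^2/2 - 5*o - 3*sqrt(2)*o/4 - 15*sqrt(2)/4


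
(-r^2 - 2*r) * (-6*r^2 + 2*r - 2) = 6*r^4 + 10*r^3 - 2*r^2 + 4*r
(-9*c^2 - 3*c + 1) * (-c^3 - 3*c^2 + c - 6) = 9*c^5 + 30*c^4 - c^3 + 48*c^2 + 19*c - 6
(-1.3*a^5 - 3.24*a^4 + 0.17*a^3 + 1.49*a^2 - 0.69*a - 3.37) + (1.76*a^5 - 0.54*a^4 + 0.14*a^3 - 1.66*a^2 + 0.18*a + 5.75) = 0.46*a^5 - 3.78*a^4 + 0.31*a^3 - 0.17*a^2 - 0.51*a + 2.38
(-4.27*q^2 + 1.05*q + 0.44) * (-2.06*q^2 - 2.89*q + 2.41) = 8.7962*q^4 + 10.1773*q^3 - 14.2316*q^2 + 1.2589*q + 1.0604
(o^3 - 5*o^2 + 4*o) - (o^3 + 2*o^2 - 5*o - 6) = -7*o^2 + 9*o + 6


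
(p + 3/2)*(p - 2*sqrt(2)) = p^2 - 2*sqrt(2)*p + 3*p/2 - 3*sqrt(2)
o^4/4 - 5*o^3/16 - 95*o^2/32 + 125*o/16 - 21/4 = (o/4 + 1)*(o - 2)*(o - 7/4)*(o - 3/2)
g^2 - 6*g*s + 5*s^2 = (g - 5*s)*(g - s)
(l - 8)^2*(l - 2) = l^3 - 18*l^2 + 96*l - 128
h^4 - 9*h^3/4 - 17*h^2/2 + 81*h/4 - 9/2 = (h - 3)*(h - 2)*(h - 1/4)*(h + 3)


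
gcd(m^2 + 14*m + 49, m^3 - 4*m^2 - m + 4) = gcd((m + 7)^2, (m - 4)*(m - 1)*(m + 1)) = 1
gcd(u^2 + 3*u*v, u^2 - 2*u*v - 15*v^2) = u + 3*v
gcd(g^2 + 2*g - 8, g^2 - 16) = g + 4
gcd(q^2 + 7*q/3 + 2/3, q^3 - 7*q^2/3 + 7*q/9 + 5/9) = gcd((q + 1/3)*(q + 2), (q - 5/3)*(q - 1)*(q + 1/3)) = q + 1/3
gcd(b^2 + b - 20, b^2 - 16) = b - 4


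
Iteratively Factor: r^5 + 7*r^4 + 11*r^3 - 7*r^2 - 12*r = (r + 1)*(r^4 + 6*r^3 + 5*r^2 - 12*r) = (r - 1)*(r + 1)*(r^3 + 7*r^2 + 12*r) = (r - 1)*(r + 1)*(r + 3)*(r^2 + 4*r) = (r - 1)*(r + 1)*(r + 3)*(r + 4)*(r)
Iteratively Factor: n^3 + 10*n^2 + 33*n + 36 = (n + 3)*(n^2 + 7*n + 12) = (n + 3)*(n + 4)*(n + 3)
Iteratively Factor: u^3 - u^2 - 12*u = (u - 4)*(u^2 + 3*u) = (u - 4)*(u + 3)*(u)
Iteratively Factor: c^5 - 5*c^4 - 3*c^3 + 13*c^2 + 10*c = (c - 2)*(c^4 - 3*c^3 - 9*c^2 - 5*c) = (c - 2)*(c + 1)*(c^3 - 4*c^2 - 5*c) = (c - 5)*(c - 2)*(c + 1)*(c^2 + c) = c*(c - 5)*(c - 2)*(c + 1)*(c + 1)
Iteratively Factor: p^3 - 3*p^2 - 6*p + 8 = (p - 1)*(p^2 - 2*p - 8) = (p - 1)*(p + 2)*(p - 4)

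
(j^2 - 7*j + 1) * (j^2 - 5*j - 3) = j^4 - 12*j^3 + 33*j^2 + 16*j - 3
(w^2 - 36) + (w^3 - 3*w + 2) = w^3 + w^2 - 3*w - 34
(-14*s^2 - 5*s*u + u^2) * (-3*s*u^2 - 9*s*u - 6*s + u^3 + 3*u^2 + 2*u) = 42*s^3*u^2 + 126*s^3*u + 84*s^3 + s^2*u^3 + 3*s^2*u^2 + 2*s^2*u - 8*s*u^4 - 24*s*u^3 - 16*s*u^2 + u^5 + 3*u^4 + 2*u^3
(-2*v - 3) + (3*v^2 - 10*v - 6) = 3*v^2 - 12*v - 9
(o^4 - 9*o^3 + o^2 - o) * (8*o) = 8*o^5 - 72*o^4 + 8*o^3 - 8*o^2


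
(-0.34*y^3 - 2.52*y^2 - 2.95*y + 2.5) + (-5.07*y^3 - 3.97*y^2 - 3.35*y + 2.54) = -5.41*y^3 - 6.49*y^2 - 6.3*y + 5.04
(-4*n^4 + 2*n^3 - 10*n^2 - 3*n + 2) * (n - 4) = -4*n^5 + 18*n^4 - 18*n^3 + 37*n^2 + 14*n - 8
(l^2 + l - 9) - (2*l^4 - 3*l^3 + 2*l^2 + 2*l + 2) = -2*l^4 + 3*l^3 - l^2 - l - 11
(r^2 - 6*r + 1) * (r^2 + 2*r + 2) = r^4 - 4*r^3 - 9*r^2 - 10*r + 2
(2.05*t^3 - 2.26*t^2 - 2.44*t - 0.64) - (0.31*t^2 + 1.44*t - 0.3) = 2.05*t^3 - 2.57*t^2 - 3.88*t - 0.34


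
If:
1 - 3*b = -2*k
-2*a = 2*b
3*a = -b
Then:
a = 0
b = 0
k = -1/2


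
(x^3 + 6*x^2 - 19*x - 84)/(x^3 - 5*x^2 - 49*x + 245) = (x^2 - x - 12)/(x^2 - 12*x + 35)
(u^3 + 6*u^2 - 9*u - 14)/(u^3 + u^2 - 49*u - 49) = (u - 2)/(u - 7)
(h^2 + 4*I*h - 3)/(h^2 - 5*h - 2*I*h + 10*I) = (h^2 + 4*I*h - 3)/(h^2 - 5*h - 2*I*h + 10*I)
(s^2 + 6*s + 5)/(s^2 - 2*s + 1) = (s^2 + 6*s + 5)/(s^2 - 2*s + 1)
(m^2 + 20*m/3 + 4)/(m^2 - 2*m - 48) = (m + 2/3)/(m - 8)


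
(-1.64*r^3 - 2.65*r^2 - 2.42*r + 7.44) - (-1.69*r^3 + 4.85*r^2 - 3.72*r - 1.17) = 0.05*r^3 - 7.5*r^2 + 1.3*r + 8.61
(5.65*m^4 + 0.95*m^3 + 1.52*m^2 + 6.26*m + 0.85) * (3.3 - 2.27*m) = -12.8255*m^5 + 16.4885*m^4 - 0.3154*m^3 - 9.1942*m^2 + 18.7285*m + 2.805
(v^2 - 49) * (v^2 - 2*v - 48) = v^4 - 2*v^3 - 97*v^2 + 98*v + 2352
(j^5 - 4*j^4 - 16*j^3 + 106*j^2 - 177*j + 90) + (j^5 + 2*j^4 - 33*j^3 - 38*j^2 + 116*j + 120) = 2*j^5 - 2*j^4 - 49*j^3 + 68*j^2 - 61*j + 210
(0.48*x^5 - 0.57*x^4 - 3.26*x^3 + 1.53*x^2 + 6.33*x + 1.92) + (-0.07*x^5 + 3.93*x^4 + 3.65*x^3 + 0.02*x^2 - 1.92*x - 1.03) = 0.41*x^5 + 3.36*x^4 + 0.39*x^3 + 1.55*x^2 + 4.41*x + 0.89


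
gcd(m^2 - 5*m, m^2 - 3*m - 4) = 1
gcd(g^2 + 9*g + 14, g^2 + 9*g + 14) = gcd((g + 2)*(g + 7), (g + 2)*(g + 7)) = g^2 + 9*g + 14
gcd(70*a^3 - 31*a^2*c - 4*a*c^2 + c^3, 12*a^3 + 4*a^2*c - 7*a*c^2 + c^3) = 2*a - c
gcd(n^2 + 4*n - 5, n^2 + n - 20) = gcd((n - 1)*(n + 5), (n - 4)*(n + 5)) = n + 5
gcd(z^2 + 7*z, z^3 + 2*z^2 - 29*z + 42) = z + 7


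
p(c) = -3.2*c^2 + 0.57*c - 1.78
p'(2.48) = -15.30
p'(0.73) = -4.10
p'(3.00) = -18.63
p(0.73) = -3.07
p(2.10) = -14.70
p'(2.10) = -12.87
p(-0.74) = -3.95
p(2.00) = -13.44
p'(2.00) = -12.23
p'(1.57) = -9.48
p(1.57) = -8.77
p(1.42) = -7.42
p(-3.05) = -33.29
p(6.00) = -113.56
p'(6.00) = -37.83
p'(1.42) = -8.52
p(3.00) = -28.87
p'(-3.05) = 20.09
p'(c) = 0.57 - 6.4*c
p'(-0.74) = 5.31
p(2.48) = -20.05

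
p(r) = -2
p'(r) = 0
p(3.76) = -2.00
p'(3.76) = 0.00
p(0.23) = -2.00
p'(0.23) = 0.00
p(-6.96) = -2.00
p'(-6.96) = 0.00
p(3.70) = -2.00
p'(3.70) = 0.00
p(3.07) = -2.00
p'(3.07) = 0.00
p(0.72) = -2.00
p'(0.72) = 0.00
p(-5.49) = -2.00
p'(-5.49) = 0.00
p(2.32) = -2.00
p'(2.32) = 0.00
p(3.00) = -2.00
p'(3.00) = 0.00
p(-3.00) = -2.00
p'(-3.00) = 0.00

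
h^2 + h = h*(h + 1)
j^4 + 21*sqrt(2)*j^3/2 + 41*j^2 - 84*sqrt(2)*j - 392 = (j - 2*sqrt(2))*(j + 2*sqrt(2))*(j + 7*sqrt(2)/2)*(j + 7*sqrt(2))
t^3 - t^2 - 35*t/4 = t*(t - 7/2)*(t + 5/2)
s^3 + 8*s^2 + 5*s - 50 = (s - 2)*(s + 5)^2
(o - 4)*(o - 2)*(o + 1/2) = o^3 - 11*o^2/2 + 5*o + 4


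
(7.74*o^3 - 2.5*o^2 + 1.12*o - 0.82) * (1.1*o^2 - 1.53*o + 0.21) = 8.514*o^5 - 14.5922*o^4 + 6.6824*o^3 - 3.1406*o^2 + 1.4898*o - 0.1722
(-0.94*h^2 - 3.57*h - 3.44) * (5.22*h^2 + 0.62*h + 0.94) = -4.9068*h^4 - 19.2182*h^3 - 21.0538*h^2 - 5.4886*h - 3.2336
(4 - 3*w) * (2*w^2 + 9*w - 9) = -6*w^3 - 19*w^2 + 63*w - 36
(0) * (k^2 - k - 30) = 0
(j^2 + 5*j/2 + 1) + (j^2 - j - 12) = 2*j^2 + 3*j/2 - 11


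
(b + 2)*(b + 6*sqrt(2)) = b^2 + 2*b + 6*sqrt(2)*b + 12*sqrt(2)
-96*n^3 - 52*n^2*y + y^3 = (-8*n + y)*(2*n + y)*(6*n + y)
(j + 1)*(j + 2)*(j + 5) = j^3 + 8*j^2 + 17*j + 10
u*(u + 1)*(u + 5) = u^3 + 6*u^2 + 5*u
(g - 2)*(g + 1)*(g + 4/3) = g^3 + g^2/3 - 10*g/3 - 8/3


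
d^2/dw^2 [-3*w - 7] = 0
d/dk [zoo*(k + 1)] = zoo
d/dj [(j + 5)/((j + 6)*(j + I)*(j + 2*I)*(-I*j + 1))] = (-3*I*j^3 + j^2*(5 - 32*I) + j*(52 - 90*I) + 150 - 2*I)/(j^7 + j^6*(12 + 7*I) + j^5*(17 + 84*I) + j^4*(-228 + 227*I) + j^3*(-668 - 300*I) + j^2*(192 - 896*I) + j*(576 + 48*I) + 144*I)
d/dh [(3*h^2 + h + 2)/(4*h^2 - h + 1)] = (-7*h^2 - 10*h + 3)/(16*h^4 - 8*h^3 + 9*h^2 - 2*h + 1)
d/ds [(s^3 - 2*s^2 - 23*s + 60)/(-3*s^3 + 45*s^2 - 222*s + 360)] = (13*s^2 - 90*s + 105)/(3*(s^4 - 22*s^3 + 181*s^2 - 660*s + 900))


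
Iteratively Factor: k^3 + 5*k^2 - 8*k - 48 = (k + 4)*(k^2 + k - 12) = (k + 4)^2*(k - 3)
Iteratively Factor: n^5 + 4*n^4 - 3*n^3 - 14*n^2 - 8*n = (n + 4)*(n^4 - 3*n^2 - 2*n) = (n - 2)*(n + 4)*(n^3 + 2*n^2 + n) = (n - 2)*(n + 1)*(n + 4)*(n^2 + n) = (n - 2)*(n + 1)^2*(n + 4)*(n)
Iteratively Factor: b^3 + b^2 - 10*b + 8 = (b - 2)*(b^2 + 3*b - 4) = (b - 2)*(b - 1)*(b + 4)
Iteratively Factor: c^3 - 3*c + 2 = (c + 2)*(c^2 - 2*c + 1) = (c - 1)*(c + 2)*(c - 1)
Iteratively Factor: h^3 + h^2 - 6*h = (h - 2)*(h^2 + 3*h) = h*(h - 2)*(h + 3)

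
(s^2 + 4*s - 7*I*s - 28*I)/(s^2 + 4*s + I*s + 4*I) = (s - 7*I)/(s + I)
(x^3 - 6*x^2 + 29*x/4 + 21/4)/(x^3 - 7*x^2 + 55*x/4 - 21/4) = (2*x + 1)/(2*x - 1)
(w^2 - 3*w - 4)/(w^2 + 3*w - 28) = (w + 1)/(w + 7)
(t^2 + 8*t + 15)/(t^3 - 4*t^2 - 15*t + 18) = (t + 5)/(t^2 - 7*t + 6)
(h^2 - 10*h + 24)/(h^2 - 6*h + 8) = (h - 6)/(h - 2)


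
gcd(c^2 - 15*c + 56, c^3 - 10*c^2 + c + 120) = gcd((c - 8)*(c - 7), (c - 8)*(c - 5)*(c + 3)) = c - 8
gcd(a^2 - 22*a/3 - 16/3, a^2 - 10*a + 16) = a - 8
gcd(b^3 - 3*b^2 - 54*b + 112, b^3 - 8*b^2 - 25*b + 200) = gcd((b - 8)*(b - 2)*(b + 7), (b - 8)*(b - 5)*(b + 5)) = b - 8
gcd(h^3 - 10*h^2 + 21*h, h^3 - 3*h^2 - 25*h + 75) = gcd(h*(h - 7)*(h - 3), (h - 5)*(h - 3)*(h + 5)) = h - 3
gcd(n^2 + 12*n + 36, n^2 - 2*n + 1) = 1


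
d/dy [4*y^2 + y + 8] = 8*y + 1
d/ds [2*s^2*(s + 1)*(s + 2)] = 2*s*(4*s^2 + 9*s + 4)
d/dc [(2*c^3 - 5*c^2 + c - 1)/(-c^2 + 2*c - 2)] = c*(-2*c^3 + 8*c^2 - 21*c + 18)/(c^4 - 4*c^3 + 8*c^2 - 8*c + 4)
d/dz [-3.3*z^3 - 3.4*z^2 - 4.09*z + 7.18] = -9.9*z^2 - 6.8*z - 4.09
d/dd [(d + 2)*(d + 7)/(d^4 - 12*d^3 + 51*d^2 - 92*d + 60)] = (-2*d^4 - 19*d^3 + 122*d^2 + 197*d - 914)/(d^7 - 22*d^6 + 202*d^5 - 1004*d^4 + 2921*d^3 - 4982*d^2 + 4620*d - 1800)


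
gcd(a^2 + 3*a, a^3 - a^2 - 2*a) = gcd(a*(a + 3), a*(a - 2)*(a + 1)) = a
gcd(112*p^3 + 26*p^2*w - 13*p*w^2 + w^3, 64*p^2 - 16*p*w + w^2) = 8*p - w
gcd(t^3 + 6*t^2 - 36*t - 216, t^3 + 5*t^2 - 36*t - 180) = t^2 - 36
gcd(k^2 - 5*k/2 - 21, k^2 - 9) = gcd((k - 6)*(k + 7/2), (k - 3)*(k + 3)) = 1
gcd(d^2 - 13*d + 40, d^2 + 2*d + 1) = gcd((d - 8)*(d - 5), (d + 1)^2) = 1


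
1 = 1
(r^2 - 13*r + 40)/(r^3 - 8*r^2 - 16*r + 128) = (r - 5)/(r^2 - 16)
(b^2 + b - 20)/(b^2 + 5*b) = (b - 4)/b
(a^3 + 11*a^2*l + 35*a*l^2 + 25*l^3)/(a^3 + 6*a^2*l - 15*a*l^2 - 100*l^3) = (a + l)/(a - 4*l)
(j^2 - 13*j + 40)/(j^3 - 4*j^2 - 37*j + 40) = (j - 5)/(j^2 + 4*j - 5)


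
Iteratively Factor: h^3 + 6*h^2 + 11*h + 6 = (h + 2)*(h^2 + 4*h + 3) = (h + 1)*(h + 2)*(h + 3)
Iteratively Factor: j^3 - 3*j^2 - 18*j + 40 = (j - 2)*(j^2 - j - 20) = (j - 2)*(j + 4)*(j - 5)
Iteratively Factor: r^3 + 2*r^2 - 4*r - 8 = (r + 2)*(r^2 - 4) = (r - 2)*(r + 2)*(r + 2)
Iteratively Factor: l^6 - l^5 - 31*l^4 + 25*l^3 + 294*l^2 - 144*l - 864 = (l - 3)*(l^5 + 2*l^4 - 25*l^3 - 50*l^2 + 144*l + 288) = (l - 4)*(l - 3)*(l^4 + 6*l^3 - l^2 - 54*l - 72) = (l - 4)*(l - 3)*(l + 2)*(l^3 + 4*l^2 - 9*l - 36) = (l - 4)*(l - 3)*(l + 2)*(l + 4)*(l^2 - 9) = (l - 4)*(l - 3)^2*(l + 2)*(l + 4)*(l + 3)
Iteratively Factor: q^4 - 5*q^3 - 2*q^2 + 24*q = (q - 3)*(q^3 - 2*q^2 - 8*q) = q*(q - 3)*(q^2 - 2*q - 8) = q*(q - 4)*(q - 3)*(q + 2)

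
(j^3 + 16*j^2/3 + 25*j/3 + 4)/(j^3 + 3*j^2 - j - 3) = (j + 4/3)/(j - 1)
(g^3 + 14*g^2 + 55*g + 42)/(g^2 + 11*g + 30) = (g^2 + 8*g + 7)/(g + 5)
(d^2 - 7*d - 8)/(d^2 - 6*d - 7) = (d - 8)/(d - 7)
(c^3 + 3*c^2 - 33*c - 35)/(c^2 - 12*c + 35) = (c^2 + 8*c + 7)/(c - 7)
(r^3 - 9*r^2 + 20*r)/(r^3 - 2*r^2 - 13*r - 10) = r*(r - 4)/(r^2 + 3*r + 2)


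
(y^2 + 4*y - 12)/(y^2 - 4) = (y + 6)/(y + 2)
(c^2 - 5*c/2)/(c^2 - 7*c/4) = 2*(2*c - 5)/(4*c - 7)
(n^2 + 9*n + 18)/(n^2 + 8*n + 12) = (n + 3)/(n + 2)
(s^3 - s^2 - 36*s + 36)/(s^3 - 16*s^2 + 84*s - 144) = (s^2 + 5*s - 6)/(s^2 - 10*s + 24)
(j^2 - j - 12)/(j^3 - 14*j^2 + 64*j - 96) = (j + 3)/(j^2 - 10*j + 24)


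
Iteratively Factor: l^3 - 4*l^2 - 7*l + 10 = (l - 5)*(l^2 + l - 2) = (l - 5)*(l + 2)*(l - 1)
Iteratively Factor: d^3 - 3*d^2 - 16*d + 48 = (d - 4)*(d^2 + d - 12) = (d - 4)*(d - 3)*(d + 4)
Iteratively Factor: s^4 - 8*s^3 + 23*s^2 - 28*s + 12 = (s - 3)*(s^3 - 5*s^2 + 8*s - 4) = (s - 3)*(s - 2)*(s^2 - 3*s + 2) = (s - 3)*(s - 2)*(s - 1)*(s - 2)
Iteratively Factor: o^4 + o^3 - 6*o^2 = (o)*(o^3 + o^2 - 6*o) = o*(o + 3)*(o^2 - 2*o) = o*(o - 2)*(o + 3)*(o)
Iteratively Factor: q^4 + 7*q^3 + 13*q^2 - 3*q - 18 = (q + 2)*(q^3 + 5*q^2 + 3*q - 9) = (q + 2)*(q + 3)*(q^2 + 2*q - 3) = (q - 1)*(q + 2)*(q + 3)*(q + 3)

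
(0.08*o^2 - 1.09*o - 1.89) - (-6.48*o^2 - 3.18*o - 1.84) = 6.56*o^2 + 2.09*o - 0.0499999999999998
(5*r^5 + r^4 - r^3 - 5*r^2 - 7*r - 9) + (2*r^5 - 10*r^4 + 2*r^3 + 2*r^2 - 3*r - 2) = 7*r^5 - 9*r^4 + r^3 - 3*r^2 - 10*r - 11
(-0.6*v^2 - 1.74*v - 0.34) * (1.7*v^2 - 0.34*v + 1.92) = -1.02*v^4 - 2.754*v^3 - 1.1384*v^2 - 3.2252*v - 0.6528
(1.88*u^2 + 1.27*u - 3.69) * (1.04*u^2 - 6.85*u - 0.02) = 1.9552*u^4 - 11.5572*u^3 - 12.5747*u^2 + 25.2511*u + 0.0738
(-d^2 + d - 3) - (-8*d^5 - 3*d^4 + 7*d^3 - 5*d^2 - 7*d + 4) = 8*d^5 + 3*d^4 - 7*d^3 + 4*d^2 + 8*d - 7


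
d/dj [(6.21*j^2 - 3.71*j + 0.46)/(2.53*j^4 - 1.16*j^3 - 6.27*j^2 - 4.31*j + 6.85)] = (-31.4226*j^5 + 35.3625*j^4 - 13.2624*j^3 - 48.426*j^2 + 90.8454*j - 23.4309)/(6.4009*j^8 - 5.8696*j^7 - 30.3806*j^6 - 7.2622*j^5 + 83.9731*j^4 + 38.1554*j^3 - 67.3229*j^2 - 59.047*j + 46.9225)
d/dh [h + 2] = 1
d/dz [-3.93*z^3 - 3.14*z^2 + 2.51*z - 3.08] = -11.79*z^2 - 6.28*z + 2.51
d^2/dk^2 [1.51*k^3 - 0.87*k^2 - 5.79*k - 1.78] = 9.06*k - 1.74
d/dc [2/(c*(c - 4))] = 4*(2 - c)/(c^2*(c^2 - 8*c + 16))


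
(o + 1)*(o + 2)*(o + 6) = o^3 + 9*o^2 + 20*o + 12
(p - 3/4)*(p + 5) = p^2 + 17*p/4 - 15/4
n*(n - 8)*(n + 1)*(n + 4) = n^4 - 3*n^3 - 36*n^2 - 32*n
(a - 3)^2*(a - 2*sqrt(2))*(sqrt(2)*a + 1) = sqrt(2)*a^4 - 6*sqrt(2)*a^3 - 3*a^3 + 7*sqrt(2)*a^2 + 18*a^2 - 27*a + 12*sqrt(2)*a - 18*sqrt(2)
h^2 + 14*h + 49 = (h + 7)^2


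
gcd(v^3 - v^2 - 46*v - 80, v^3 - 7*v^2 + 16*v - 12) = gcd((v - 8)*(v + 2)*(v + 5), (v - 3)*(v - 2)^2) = 1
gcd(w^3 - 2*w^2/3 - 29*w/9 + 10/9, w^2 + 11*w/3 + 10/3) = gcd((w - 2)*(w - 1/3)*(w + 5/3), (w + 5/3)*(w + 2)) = w + 5/3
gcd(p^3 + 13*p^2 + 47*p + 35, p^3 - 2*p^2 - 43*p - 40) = p^2 + 6*p + 5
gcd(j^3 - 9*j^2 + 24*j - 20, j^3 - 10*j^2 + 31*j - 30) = j^2 - 7*j + 10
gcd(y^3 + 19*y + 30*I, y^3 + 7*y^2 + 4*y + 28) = y + 2*I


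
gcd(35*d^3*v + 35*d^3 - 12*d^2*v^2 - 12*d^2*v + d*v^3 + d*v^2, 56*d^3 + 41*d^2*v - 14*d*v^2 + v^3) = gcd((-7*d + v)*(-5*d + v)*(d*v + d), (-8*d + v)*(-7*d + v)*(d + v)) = -7*d + v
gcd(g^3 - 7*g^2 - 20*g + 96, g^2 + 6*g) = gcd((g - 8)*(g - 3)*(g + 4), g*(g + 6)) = 1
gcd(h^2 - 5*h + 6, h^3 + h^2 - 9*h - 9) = h - 3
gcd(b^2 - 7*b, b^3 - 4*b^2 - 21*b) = b^2 - 7*b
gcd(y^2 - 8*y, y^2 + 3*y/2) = y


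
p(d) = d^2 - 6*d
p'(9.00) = 12.00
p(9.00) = 27.00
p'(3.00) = 0.00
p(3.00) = -9.00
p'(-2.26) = -10.52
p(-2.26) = 18.67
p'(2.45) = -1.10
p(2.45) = -8.70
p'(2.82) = -0.36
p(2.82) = -8.97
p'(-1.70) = -9.40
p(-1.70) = 13.09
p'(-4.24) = -14.48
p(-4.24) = 43.42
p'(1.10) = -3.80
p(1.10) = -5.39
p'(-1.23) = -8.46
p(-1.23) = 8.89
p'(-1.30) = -8.60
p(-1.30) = 9.49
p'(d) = 2*d - 6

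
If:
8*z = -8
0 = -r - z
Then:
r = 1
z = -1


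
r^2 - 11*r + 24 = (r - 8)*(r - 3)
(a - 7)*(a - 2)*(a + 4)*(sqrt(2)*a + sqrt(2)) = sqrt(2)*a^4 - 4*sqrt(2)*a^3 - 27*sqrt(2)*a^2 + 34*sqrt(2)*a + 56*sqrt(2)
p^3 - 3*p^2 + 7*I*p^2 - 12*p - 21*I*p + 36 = (p - 3)*(p + 3*I)*(p + 4*I)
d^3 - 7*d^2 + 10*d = d*(d - 5)*(d - 2)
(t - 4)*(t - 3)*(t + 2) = t^3 - 5*t^2 - 2*t + 24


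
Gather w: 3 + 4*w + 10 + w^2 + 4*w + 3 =w^2 + 8*w + 16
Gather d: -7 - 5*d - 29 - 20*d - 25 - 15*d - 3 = -40*d - 64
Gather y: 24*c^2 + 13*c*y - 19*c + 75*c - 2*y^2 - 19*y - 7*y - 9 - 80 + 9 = 24*c^2 + 56*c - 2*y^2 + y*(13*c - 26) - 80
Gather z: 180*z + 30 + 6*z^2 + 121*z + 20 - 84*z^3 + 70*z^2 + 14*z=-84*z^3 + 76*z^2 + 315*z + 50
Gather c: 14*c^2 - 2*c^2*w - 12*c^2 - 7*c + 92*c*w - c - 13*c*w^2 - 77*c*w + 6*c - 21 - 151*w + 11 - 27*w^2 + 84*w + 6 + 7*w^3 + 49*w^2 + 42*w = c^2*(2 - 2*w) + c*(-13*w^2 + 15*w - 2) + 7*w^3 + 22*w^2 - 25*w - 4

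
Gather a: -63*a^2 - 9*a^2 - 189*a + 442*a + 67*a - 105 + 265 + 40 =-72*a^2 + 320*a + 200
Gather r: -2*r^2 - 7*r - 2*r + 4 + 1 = -2*r^2 - 9*r + 5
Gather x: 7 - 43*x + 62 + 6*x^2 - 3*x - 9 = 6*x^2 - 46*x + 60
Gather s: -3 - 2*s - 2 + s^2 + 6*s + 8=s^2 + 4*s + 3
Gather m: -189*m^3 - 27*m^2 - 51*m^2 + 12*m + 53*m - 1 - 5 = -189*m^3 - 78*m^2 + 65*m - 6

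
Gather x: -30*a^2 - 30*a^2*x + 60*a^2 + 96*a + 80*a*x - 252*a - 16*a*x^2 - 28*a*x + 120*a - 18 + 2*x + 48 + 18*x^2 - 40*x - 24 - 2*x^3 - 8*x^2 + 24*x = 30*a^2 - 36*a - 2*x^3 + x^2*(10 - 16*a) + x*(-30*a^2 + 52*a - 14) + 6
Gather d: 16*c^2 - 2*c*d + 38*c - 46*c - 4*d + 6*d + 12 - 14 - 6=16*c^2 - 8*c + d*(2 - 2*c) - 8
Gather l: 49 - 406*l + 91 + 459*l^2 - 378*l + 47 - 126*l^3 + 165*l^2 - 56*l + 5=-126*l^3 + 624*l^2 - 840*l + 192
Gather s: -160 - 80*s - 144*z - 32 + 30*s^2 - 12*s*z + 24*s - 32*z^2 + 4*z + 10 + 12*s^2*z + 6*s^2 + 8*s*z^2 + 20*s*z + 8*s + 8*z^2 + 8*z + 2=s^2*(12*z + 36) + s*(8*z^2 + 8*z - 48) - 24*z^2 - 132*z - 180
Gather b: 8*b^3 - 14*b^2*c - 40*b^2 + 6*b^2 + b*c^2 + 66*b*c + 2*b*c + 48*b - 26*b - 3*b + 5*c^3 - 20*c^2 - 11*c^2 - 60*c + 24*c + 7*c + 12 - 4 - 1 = 8*b^3 + b^2*(-14*c - 34) + b*(c^2 + 68*c + 19) + 5*c^3 - 31*c^2 - 29*c + 7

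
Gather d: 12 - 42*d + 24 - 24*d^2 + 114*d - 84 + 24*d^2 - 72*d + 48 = 0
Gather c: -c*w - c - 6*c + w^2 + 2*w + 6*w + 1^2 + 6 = c*(-w - 7) + w^2 + 8*w + 7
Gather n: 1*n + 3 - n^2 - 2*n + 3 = -n^2 - n + 6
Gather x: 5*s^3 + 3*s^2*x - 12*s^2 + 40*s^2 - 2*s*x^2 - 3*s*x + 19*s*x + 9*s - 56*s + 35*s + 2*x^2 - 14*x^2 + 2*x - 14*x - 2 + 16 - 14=5*s^3 + 28*s^2 - 12*s + x^2*(-2*s - 12) + x*(3*s^2 + 16*s - 12)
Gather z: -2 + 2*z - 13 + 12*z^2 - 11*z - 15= 12*z^2 - 9*z - 30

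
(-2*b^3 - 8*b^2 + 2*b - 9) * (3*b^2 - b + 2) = -6*b^5 - 22*b^4 + 10*b^3 - 45*b^2 + 13*b - 18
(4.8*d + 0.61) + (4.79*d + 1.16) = 9.59*d + 1.77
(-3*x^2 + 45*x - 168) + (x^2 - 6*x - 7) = -2*x^2 + 39*x - 175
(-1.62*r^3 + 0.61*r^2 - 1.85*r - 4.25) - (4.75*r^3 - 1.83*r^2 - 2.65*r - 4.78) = -6.37*r^3 + 2.44*r^2 + 0.8*r + 0.53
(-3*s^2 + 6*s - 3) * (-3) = 9*s^2 - 18*s + 9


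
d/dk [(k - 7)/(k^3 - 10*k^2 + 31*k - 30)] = (k^3 - 10*k^2 + 31*k - (k - 7)*(3*k^2 - 20*k + 31) - 30)/(k^3 - 10*k^2 + 31*k - 30)^2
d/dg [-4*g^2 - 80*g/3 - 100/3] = -8*g - 80/3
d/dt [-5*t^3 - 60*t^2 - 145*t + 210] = -15*t^2 - 120*t - 145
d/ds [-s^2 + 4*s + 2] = 4 - 2*s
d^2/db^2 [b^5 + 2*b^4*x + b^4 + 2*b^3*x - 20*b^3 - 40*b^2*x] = 20*b^3 + 24*b^2*x + 12*b^2 + 12*b*x - 120*b - 80*x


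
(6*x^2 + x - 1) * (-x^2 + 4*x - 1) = -6*x^4 + 23*x^3 - x^2 - 5*x + 1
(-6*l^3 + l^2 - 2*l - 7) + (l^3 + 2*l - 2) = -5*l^3 + l^2 - 9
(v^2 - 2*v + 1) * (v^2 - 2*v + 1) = v^4 - 4*v^3 + 6*v^2 - 4*v + 1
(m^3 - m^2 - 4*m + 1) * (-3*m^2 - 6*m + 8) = -3*m^5 - 3*m^4 + 26*m^3 + 13*m^2 - 38*m + 8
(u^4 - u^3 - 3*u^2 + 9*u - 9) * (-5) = -5*u^4 + 5*u^3 + 15*u^2 - 45*u + 45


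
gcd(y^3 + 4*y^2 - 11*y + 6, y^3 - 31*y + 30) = y^2 + 5*y - 6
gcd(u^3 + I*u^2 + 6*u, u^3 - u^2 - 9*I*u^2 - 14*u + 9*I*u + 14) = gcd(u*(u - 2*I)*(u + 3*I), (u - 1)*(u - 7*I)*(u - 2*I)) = u - 2*I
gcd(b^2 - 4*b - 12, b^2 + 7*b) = 1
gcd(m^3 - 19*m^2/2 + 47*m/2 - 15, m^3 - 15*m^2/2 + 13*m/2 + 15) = m^2 - 17*m/2 + 15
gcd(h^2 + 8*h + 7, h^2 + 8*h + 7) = h^2 + 8*h + 7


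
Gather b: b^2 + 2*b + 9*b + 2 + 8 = b^2 + 11*b + 10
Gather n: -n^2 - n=-n^2 - n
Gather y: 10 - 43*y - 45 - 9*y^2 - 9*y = -9*y^2 - 52*y - 35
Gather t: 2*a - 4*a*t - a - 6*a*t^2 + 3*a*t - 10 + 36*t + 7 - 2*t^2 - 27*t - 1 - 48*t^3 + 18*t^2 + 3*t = a - 48*t^3 + t^2*(16 - 6*a) + t*(12 - a) - 4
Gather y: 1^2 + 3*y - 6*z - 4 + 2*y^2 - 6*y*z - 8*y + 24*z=2*y^2 + y*(-6*z - 5) + 18*z - 3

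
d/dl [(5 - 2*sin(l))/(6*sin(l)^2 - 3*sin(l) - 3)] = (4*sin(l)^2 - 20*sin(l) + 7)*cos(l)/(3*(sin(l) - 1)^2*(2*sin(l) + 1)^2)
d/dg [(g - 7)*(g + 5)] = 2*g - 2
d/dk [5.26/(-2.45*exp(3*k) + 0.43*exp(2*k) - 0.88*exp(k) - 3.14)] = (38.661*exp(2*k) - 4.5236*exp(k) + 4.6288)*exp(k)/(2.45*exp(3*k) - 0.43*exp(2*k) + 0.88*exp(k) + 3.14)^2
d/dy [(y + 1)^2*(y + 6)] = (y + 1)*(3*y + 13)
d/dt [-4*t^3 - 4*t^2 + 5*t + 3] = -12*t^2 - 8*t + 5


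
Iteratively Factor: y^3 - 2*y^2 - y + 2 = (y - 2)*(y^2 - 1) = (y - 2)*(y + 1)*(y - 1)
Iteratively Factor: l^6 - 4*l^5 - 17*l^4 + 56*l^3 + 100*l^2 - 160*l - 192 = (l + 3)*(l^5 - 7*l^4 + 4*l^3 + 44*l^2 - 32*l - 64) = (l - 4)*(l + 3)*(l^4 - 3*l^3 - 8*l^2 + 12*l + 16) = (l - 4)*(l + 2)*(l + 3)*(l^3 - 5*l^2 + 2*l + 8) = (l - 4)*(l + 1)*(l + 2)*(l + 3)*(l^2 - 6*l + 8) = (l - 4)*(l - 2)*(l + 1)*(l + 2)*(l + 3)*(l - 4)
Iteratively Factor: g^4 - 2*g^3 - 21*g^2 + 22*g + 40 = (g + 1)*(g^3 - 3*g^2 - 18*g + 40) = (g + 1)*(g + 4)*(g^2 - 7*g + 10) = (g - 2)*(g + 1)*(g + 4)*(g - 5)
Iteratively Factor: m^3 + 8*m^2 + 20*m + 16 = (m + 2)*(m^2 + 6*m + 8) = (m + 2)^2*(m + 4)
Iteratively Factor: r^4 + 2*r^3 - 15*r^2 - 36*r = (r - 4)*(r^3 + 6*r^2 + 9*r) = r*(r - 4)*(r^2 + 6*r + 9) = r*(r - 4)*(r + 3)*(r + 3)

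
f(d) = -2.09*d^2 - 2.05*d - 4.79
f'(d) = -4.18*d - 2.05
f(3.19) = -32.60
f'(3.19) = -15.38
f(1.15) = -9.91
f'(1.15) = -6.86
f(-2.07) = -9.50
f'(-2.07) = 6.60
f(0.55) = -6.55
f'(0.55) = -4.35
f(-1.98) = -8.92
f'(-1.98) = 6.23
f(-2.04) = -9.31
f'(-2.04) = 6.48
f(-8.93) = -153.15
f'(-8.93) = 35.28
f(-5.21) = -50.84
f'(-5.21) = 19.73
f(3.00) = -29.75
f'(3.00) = -14.59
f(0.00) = -4.79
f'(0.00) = -2.05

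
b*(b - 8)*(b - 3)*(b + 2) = b^4 - 9*b^3 + 2*b^2 + 48*b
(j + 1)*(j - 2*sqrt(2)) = j^2 - 2*sqrt(2)*j + j - 2*sqrt(2)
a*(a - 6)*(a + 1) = a^3 - 5*a^2 - 6*a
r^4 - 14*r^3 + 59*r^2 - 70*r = r*(r - 7)*(r - 5)*(r - 2)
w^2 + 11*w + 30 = (w + 5)*(w + 6)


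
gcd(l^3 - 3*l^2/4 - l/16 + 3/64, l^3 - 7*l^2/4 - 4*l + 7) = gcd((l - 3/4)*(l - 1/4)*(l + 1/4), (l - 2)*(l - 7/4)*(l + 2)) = 1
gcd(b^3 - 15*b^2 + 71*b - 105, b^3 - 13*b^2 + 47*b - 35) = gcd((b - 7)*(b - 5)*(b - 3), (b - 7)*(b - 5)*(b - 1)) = b^2 - 12*b + 35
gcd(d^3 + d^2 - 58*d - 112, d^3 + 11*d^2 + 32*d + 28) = d^2 + 9*d + 14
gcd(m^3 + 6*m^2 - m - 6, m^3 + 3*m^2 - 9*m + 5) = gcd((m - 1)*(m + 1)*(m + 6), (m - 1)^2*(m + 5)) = m - 1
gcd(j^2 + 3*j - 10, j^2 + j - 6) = j - 2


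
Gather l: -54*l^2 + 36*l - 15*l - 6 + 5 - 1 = -54*l^2 + 21*l - 2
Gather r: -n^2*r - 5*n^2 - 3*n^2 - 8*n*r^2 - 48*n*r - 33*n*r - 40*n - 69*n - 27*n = -8*n^2 - 8*n*r^2 - 136*n + r*(-n^2 - 81*n)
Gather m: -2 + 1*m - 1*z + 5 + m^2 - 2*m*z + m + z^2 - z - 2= m^2 + m*(2 - 2*z) + z^2 - 2*z + 1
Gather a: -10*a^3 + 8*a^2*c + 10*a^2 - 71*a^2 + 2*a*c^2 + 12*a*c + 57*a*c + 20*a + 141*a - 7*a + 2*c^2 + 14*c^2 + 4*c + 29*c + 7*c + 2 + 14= -10*a^3 + a^2*(8*c - 61) + a*(2*c^2 + 69*c + 154) + 16*c^2 + 40*c + 16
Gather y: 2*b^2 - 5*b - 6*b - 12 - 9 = 2*b^2 - 11*b - 21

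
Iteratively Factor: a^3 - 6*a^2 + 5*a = (a)*(a^2 - 6*a + 5) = a*(a - 1)*(a - 5)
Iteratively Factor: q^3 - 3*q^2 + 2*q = (q)*(q^2 - 3*q + 2) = q*(q - 2)*(q - 1)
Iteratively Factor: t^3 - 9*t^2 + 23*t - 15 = (t - 5)*(t^2 - 4*t + 3) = (t - 5)*(t - 1)*(t - 3)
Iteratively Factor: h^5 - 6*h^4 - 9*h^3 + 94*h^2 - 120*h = (h - 5)*(h^4 - h^3 - 14*h^2 + 24*h) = (h - 5)*(h + 4)*(h^3 - 5*h^2 + 6*h) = (h - 5)*(h - 3)*(h + 4)*(h^2 - 2*h) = (h - 5)*(h - 3)*(h - 2)*(h + 4)*(h)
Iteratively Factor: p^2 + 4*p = (p)*(p + 4)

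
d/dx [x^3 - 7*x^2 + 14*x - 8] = 3*x^2 - 14*x + 14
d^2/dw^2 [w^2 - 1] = 2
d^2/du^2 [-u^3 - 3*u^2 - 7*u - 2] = -6*u - 6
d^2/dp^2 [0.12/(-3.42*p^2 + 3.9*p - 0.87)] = (2.807136*p^2 - 3.20112*p - 0.12*(6.84*p - 3.9)*(13.68*p - 7.8) + 0.714096)/(3.42*p^2 - 3.9*p + 0.87)^3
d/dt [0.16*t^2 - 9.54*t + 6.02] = 0.32*t - 9.54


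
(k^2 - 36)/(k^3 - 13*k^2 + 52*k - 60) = (k + 6)/(k^2 - 7*k + 10)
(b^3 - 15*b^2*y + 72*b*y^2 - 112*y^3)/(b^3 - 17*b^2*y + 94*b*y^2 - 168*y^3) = (-b + 4*y)/(-b + 6*y)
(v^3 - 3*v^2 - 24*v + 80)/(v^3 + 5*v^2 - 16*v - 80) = (v - 4)/(v + 4)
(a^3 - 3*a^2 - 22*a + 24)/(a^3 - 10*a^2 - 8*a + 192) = (a - 1)/(a - 8)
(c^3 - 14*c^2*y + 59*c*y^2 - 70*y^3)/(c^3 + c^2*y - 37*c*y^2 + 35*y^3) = (-c^2 + 9*c*y - 14*y^2)/(-c^2 - 6*c*y + 7*y^2)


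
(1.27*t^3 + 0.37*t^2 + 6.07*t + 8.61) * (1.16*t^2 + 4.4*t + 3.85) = 1.4732*t^5 + 6.0172*t^4 + 13.5587*t^3 + 38.1201*t^2 + 61.2535*t + 33.1485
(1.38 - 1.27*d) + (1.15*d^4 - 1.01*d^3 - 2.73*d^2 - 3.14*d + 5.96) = 1.15*d^4 - 1.01*d^3 - 2.73*d^2 - 4.41*d + 7.34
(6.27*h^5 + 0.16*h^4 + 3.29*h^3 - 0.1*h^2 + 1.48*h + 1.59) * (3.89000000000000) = 24.3903*h^5 + 0.6224*h^4 + 12.7981*h^3 - 0.389*h^2 + 5.7572*h + 6.1851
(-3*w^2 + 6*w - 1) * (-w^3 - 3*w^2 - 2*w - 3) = 3*w^5 + 3*w^4 - 11*w^3 - 16*w + 3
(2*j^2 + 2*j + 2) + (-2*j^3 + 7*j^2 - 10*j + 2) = -2*j^3 + 9*j^2 - 8*j + 4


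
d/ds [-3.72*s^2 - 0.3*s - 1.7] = -7.44*s - 0.3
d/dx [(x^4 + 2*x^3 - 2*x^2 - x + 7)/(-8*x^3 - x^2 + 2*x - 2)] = (-8*x^6 - 2*x^5 - 12*x^4 - 16*x^3 + 151*x^2 + 22*x - 12)/(64*x^6 + 16*x^5 - 31*x^4 + 28*x^3 + 8*x^2 - 8*x + 4)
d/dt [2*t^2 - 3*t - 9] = 4*t - 3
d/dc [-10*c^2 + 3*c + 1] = 3 - 20*c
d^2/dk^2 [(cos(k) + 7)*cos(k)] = -7*cos(k) - 2*cos(2*k)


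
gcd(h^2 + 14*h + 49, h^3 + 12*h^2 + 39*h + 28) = h + 7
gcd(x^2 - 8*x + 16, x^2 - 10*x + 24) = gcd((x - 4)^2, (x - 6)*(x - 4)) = x - 4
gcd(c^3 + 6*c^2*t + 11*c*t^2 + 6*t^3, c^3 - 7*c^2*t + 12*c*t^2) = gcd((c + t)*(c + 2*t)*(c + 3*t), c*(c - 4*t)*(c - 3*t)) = 1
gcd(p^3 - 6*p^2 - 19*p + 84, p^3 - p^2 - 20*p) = p + 4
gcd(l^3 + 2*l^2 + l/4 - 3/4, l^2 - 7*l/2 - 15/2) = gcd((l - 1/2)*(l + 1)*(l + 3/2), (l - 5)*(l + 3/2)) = l + 3/2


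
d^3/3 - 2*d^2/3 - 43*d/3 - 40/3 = (d/3 + 1/3)*(d - 8)*(d + 5)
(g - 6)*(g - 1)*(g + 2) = g^3 - 5*g^2 - 8*g + 12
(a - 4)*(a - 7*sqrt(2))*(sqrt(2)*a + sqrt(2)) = sqrt(2)*a^3 - 14*a^2 - 3*sqrt(2)*a^2 - 4*sqrt(2)*a + 42*a + 56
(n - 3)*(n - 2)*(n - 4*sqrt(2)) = n^3 - 4*sqrt(2)*n^2 - 5*n^2 + 6*n + 20*sqrt(2)*n - 24*sqrt(2)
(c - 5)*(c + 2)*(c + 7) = c^3 + 4*c^2 - 31*c - 70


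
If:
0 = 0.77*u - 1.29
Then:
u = 1.68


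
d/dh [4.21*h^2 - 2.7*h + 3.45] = 8.42*h - 2.7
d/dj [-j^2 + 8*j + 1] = 8 - 2*j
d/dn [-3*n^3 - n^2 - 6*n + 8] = -9*n^2 - 2*n - 6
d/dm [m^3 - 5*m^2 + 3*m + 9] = 3*m^2 - 10*m + 3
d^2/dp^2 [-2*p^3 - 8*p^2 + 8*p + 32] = -12*p - 16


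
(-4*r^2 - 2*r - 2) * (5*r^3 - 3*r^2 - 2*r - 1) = -20*r^5 + 2*r^4 + 4*r^3 + 14*r^2 + 6*r + 2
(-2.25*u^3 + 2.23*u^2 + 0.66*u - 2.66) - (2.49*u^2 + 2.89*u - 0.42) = -2.25*u^3 - 0.26*u^2 - 2.23*u - 2.24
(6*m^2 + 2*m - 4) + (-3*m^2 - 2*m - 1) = 3*m^2 - 5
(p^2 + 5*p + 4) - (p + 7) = p^2 + 4*p - 3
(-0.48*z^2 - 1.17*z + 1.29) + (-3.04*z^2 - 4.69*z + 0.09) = -3.52*z^2 - 5.86*z + 1.38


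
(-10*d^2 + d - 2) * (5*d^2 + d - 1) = -50*d^4 - 5*d^3 + d^2 - 3*d + 2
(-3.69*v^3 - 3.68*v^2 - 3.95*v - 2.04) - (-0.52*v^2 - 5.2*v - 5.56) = -3.69*v^3 - 3.16*v^2 + 1.25*v + 3.52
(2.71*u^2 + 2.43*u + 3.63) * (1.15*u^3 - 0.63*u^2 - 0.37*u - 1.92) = 3.1165*u^5 + 1.0872*u^4 + 1.6409*u^3 - 8.3892*u^2 - 6.0087*u - 6.9696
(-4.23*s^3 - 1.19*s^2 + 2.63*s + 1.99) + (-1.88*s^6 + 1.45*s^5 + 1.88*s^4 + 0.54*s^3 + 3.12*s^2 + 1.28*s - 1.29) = -1.88*s^6 + 1.45*s^5 + 1.88*s^4 - 3.69*s^3 + 1.93*s^2 + 3.91*s + 0.7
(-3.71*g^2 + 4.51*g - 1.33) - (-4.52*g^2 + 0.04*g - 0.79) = 0.81*g^2 + 4.47*g - 0.54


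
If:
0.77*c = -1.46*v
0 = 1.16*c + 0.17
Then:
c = -0.15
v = 0.08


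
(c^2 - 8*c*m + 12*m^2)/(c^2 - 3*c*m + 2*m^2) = (c - 6*m)/(c - m)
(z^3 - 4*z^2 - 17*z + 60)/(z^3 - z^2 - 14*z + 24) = (z - 5)/(z - 2)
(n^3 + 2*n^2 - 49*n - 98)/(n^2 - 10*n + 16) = (n^3 + 2*n^2 - 49*n - 98)/(n^2 - 10*n + 16)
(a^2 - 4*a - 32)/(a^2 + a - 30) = (a^2 - 4*a - 32)/(a^2 + a - 30)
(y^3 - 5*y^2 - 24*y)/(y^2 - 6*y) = (y^2 - 5*y - 24)/(y - 6)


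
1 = 1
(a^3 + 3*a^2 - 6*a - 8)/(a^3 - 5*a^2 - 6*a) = (a^2 + 2*a - 8)/(a*(a - 6))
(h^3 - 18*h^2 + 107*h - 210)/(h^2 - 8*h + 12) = (h^2 - 12*h + 35)/(h - 2)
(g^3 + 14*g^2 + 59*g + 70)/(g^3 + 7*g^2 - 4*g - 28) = (g + 5)/(g - 2)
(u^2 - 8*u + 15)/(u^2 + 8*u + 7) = (u^2 - 8*u + 15)/(u^2 + 8*u + 7)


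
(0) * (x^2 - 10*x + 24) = 0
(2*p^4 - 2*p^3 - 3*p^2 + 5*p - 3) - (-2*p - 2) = 2*p^4 - 2*p^3 - 3*p^2 + 7*p - 1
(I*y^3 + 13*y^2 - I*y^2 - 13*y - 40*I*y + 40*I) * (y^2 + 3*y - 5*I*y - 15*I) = I*y^5 + 18*y^4 + 2*I*y^4 + 36*y^3 - 108*I*y^3 - 254*y^2 - 210*I*y^2 - 400*y + 315*I*y + 600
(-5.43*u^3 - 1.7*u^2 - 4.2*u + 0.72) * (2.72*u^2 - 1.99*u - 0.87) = -14.7696*u^5 + 6.1817*u^4 - 3.3169*u^3 + 11.7954*u^2 + 2.2212*u - 0.6264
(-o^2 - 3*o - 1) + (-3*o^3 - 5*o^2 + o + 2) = -3*o^3 - 6*o^2 - 2*o + 1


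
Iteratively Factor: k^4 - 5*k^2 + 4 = (k + 1)*(k^3 - k^2 - 4*k + 4) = (k - 2)*(k + 1)*(k^2 + k - 2) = (k - 2)*(k - 1)*(k + 1)*(k + 2)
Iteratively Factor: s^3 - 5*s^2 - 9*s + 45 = (s + 3)*(s^2 - 8*s + 15) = (s - 5)*(s + 3)*(s - 3)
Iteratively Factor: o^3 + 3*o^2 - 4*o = (o - 1)*(o^2 + 4*o) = o*(o - 1)*(o + 4)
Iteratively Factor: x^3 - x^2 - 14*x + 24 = (x + 4)*(x^2 - 5*x + 6) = (x - 2)*(x + 4)*(x - 3)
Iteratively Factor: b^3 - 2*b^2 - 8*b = (b - 4)*(b^2 + 2*b) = b*(b - 4)*(b + 2)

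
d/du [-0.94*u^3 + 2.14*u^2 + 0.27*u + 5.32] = -2.82*u^2 + 4.28*u + 0.27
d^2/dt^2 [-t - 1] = 0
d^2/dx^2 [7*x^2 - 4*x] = 14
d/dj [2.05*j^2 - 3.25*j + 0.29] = 4.1*j - 3.25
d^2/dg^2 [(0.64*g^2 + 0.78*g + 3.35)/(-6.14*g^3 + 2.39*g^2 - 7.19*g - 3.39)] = (-48.255488*g^6 - 176.434128*g^5 - 1277.323848*g^4 + 1011.019548*g^3 - 838.447278*g^2 + 725.856042*g - 377.334232)/(231.475544*g^9 - 270.306132*g^8 + 918.397254*g^7 - 263.309231*g^6 + 776.970795*g^5 + 585.372864*g^4 + 233.854847*g^3 + 443.35098*g^2 + 247.884597*g + 38.958219)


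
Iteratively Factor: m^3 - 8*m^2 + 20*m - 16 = (m - 4)*(m^2 - 4*m + 4) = (m - 4)*(m - 2)*(m - 2)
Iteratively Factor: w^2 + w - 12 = (w + 4)*(w - 3)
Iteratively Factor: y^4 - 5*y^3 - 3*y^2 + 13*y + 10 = (y - 2)*(y^3 - 3*y^2 - 9*y - 5) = (y - 2)*(y + 1)*(y^2 - 4*y - 5) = (y - 5)*(y - 2)*(y + 1)*(y + 1)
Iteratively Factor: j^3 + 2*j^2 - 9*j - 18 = (j + 2)*(j^2 - 9) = (j - 3)*(j + 2)*(j + 3)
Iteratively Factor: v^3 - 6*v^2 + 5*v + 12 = (v + 1)*(v^2 - 7*v + 12) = (v - 3)*(v + 1)*(v - 4)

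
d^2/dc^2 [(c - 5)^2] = 2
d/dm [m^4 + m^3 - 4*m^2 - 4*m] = 4*m^3 + 3*m^2 - 8*m - 4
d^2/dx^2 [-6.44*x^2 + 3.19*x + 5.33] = -12.8800000000000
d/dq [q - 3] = 1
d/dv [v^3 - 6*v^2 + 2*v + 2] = 3*v^2 - 12*v + 2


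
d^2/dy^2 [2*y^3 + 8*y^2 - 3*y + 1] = 12*y + 16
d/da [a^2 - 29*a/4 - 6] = 2*a - 29/4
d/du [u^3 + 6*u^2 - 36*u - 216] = 3*u^2 + 12*u - 36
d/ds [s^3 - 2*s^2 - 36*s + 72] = 3*s^2 - 4*s - 36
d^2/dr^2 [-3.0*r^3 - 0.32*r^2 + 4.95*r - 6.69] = -18.0*r - 0.64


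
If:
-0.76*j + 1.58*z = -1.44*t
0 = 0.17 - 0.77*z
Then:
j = 1.89473684210526*t + 0.458988380041012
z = 0.22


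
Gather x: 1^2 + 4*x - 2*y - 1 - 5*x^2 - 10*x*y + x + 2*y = -5*x^2 + x*(5 - 10*y)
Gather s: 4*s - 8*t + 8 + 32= 4*s - 8*t + 40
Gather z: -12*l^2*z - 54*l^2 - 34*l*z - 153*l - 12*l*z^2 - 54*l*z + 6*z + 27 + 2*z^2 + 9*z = -54*l^2 - 153*l + z^2*(2 - 12*l) + z*(-12*l^2 - 88*l + 15) + 27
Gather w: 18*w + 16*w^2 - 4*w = 16*w^2 + 14*w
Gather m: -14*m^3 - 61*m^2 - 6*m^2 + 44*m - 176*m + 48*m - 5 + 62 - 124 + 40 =-14*m^3 - 67*m^2 - 84*m - 27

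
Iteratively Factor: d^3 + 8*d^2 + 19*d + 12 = (d + 1)*(d^2 + 7*d + 12) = (d + 1)*(d + 3)*(d + 4)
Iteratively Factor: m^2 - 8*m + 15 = (m - 3)*(m - 5)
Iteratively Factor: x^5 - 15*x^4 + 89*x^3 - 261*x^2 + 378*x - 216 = (x - 3)*(x^4 - 12*x^3 + 53*x^2 - 102*x + 72) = (x - 3)^2*(x^3 - 9*x^2 + 26*x - 24) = (x - 3)^3*(x^2 - 6*x + 8) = (x - 4)*(x - 3)^3*(x - 2)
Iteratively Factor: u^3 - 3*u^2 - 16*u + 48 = (u - 4)*(u^2 + u - 12) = (u - 4)*(u + 4)*(u - 3)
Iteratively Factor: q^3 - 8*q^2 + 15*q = (q - 3)*(q^2 - 5*q) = q*(q - 3)*(q - 5)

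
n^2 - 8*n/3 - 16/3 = (n - 4)*(n + 4/3)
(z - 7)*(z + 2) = z^2 - 5*z - 14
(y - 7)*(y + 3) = y^2 - 4*y - 21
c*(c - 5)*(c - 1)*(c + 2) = c^4 - 4*c^3 - 7*c^2 + 10*c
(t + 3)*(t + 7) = t^2 + 10*t + 21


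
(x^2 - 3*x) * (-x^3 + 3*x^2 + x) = -x^5 + 6*x^4 - 8*x^3 - 3*x^2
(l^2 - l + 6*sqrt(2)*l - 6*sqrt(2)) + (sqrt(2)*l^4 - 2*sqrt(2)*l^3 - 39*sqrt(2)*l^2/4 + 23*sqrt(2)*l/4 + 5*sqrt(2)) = sqrt(2)*l^4 - 2*sqrt(2)*l^3 - 39*sqrt(2)*l^2/4 + l^2 - l + 47*sqrt(2)*l/4 - sqrt(2)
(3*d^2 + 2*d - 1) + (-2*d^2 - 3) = d^2 + 2*d - 4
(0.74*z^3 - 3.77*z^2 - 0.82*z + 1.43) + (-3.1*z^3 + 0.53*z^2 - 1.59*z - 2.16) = -2.36*z^3 - 3.24*z^2 - 2.41*z - 0.73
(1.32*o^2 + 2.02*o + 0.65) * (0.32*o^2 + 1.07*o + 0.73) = 0.4224*o^4 + 2.0588*o^3 + 3.333*o^2 + 2.1701*o + 0.4745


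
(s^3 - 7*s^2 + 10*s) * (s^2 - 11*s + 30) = s^5 - 18*s^4 + 117*s^3 - 320*s^2 + 300*s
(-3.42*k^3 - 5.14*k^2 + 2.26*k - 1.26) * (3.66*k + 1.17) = -12.5172*k^4 - 22.8138*k^3 + 2.2578*k^2 - 1.9674*k - 1.4742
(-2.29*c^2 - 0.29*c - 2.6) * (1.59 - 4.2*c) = 9.618*c^3 - 2.4231*c^2 + 10.4589*c - 4.134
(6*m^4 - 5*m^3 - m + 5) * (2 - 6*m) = -36*m^5 + 42*m^4 - 10*m^3 + 6*m^2 - 32*m + 10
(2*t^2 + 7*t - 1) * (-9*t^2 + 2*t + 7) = -18*t^4 - 59*t^3 + 37*t^2 + 47*t - 7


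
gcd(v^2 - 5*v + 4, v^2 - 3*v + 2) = v - 1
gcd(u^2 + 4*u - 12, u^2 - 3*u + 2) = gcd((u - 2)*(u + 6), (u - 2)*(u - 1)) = u - 2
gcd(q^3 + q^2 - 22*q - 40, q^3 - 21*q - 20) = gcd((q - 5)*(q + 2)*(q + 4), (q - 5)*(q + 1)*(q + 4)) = q^2 - q - 20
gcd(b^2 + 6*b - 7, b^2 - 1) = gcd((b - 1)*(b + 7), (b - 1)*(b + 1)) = b - 1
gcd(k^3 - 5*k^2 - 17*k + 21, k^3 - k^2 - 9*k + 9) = k^2 + 2*k - 3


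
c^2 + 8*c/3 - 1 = (c - 1/3)*(c + 3)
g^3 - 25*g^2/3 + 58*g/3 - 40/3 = (g - 5)*(g - 2)*(g - 4/3)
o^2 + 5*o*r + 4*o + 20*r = (o + 4)*(o + 5*r)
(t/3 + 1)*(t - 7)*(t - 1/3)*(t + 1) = t^4/3 - 10*t^3/9 - 8*t^2 - 38*t/9 + 7/3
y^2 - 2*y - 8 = (y - 4)*(y + 2)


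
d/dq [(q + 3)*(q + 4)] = 2*q + 7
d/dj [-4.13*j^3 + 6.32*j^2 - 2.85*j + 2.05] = -12.39*j^2 + 12.64*j - 2.85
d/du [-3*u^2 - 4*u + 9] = -6*u - 4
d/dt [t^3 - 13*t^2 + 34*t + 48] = 3*t^2 - 26*t + 34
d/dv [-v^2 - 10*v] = -2*v - 10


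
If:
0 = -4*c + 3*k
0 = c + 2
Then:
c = -2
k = -8/3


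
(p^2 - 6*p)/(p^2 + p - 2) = p*(p - 6)/(p^2 + p - 2)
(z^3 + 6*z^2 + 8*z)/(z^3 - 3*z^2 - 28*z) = (z + 2)/(z - 7)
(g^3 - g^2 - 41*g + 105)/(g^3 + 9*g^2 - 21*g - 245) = (g - 3)/(g + 7)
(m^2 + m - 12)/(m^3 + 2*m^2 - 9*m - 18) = (m + 4)/(m^2 + 5*m + 6)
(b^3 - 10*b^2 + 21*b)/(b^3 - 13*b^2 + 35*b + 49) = b*(b - 3)/(b^2 - 6*b - 7)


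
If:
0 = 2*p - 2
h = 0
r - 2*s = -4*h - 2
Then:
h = 0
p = 1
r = 2*s - 2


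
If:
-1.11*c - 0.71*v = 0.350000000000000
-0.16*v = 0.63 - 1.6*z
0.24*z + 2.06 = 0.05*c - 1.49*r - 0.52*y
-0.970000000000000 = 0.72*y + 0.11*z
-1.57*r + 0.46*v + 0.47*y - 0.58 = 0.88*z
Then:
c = -0.43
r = -0.97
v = 0.17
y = -1.41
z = 0.41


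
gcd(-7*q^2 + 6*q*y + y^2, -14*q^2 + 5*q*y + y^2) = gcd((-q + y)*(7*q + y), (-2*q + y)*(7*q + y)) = 7*q + y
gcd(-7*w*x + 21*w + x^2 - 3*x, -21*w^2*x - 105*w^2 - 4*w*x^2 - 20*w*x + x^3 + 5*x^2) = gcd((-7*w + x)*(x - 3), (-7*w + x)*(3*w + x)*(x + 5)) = -7*w + x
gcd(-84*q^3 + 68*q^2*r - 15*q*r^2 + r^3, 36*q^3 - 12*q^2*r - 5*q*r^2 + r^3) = 12*q^2 - 8*q*r + r^2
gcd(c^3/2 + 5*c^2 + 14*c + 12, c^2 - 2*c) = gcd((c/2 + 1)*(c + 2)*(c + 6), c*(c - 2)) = 1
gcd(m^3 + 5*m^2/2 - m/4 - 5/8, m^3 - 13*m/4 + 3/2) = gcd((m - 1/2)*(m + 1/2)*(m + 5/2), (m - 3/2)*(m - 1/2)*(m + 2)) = m - 1/2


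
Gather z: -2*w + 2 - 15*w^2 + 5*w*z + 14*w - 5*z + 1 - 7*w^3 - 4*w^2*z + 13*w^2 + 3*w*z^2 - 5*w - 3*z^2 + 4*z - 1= -7*w^3 - 2*w^2 + 7*w + z^2*(3*w - 3) + z*(-4*w^2 + 5*w - 1) + 2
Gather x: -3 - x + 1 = -x - 2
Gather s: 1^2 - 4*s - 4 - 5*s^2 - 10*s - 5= -5*s^2 - 14*s - 8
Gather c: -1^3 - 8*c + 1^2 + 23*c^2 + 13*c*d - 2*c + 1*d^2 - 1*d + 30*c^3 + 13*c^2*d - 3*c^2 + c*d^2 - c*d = 30*c^3 + c^2*(13*d + 20) + c*(d^2 + 12*d - 10) + d^2 - d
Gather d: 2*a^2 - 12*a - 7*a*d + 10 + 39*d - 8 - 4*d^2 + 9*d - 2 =2*a^2 - 12*a - 4*d^2 + d*(48 - 7*a)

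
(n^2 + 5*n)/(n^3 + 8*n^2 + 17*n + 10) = n/(n^2 + 3*n + 2)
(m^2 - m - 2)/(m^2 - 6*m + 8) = (m + 1)/(m - 4)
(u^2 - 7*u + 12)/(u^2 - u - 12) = (u - 3)/(u + 3)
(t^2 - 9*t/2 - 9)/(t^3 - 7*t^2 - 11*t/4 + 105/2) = 2*(2*t + 3)/(4*t^2 - 4*t - 35)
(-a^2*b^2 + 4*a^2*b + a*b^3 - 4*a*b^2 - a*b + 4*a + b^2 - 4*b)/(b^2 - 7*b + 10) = (-a^2*b^2 + 4*a^2*b + a*b^3 - 4*a*b^2 - a*b + 4*a + b^2 - 4*b)/(b^2 - 7*b + 10)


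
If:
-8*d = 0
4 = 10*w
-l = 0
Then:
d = 0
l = 0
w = 2/5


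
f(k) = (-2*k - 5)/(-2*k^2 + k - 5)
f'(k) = (-2*k - 5)*(4*k - 1)/(-2*k^2 + k - 5)^2 - 2/(-2*k^2 + k - 5)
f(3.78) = 0.42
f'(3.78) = -0.13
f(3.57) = 0.45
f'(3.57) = -0.15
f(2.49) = 0.67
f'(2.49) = -0.27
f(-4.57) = -0.08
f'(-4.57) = 0.01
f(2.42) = 0.69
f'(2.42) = -0.28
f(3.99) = 0.40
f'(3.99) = -0.12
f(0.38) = 1.17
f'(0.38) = 0.28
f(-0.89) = 0.43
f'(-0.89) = 0.53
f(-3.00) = -0.04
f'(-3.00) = 0.06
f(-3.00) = -0.04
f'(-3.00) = 0.06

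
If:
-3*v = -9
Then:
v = 3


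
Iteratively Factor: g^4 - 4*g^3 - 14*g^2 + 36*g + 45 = (g - 3)*(g^3 - g^2 - 17*g - 15) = (g - 3)*(g + 1)*(g^2 - 2*g - 15) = (g - 5)*(g - 3)*(g + 1)*(g + 3)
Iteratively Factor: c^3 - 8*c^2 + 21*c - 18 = (c - 2)*(c^2 - 6*c + 9) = (c - 3)*(c - 2)*(c - 3)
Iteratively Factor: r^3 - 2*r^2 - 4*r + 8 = (r + 2)*(r^2 - 4*r + 4) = (r - 2)*(r + 2)*(r - 2)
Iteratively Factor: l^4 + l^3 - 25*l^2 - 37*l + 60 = (l + 4)*(l^3 - 3*l^2 - 13*l + 15) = (l - 1)*(l + 4)*(l^2 - 2*l - 15) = (l - 1)*(l + 3)*(l + 4)*(l - 5)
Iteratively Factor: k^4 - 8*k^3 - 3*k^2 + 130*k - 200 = (k + 4)*(k^3 - 12*k^2 + 45*k - 50) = (k - 5)*(k + 4)*(k^2 - 7*k + 10) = (k - 5)^2*(k + 4)*(k - 2)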